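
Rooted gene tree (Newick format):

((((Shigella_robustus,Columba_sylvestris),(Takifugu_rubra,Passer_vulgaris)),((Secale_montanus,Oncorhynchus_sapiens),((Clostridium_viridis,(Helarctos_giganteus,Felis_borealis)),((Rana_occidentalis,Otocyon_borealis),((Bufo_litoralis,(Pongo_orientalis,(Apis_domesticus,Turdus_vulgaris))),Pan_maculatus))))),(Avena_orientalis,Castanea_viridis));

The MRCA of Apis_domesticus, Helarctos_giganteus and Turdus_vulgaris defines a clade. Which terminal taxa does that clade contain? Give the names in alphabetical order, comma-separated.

Apis_domesticus, Bufo_litoralis, Clostridium_viridis, Felis_borealis, Helarctos_giganteus, Otocyon_borealis, Pan_maculatus, Pongo_orientalis, Rana_occidentalis, Turdus_vulgaris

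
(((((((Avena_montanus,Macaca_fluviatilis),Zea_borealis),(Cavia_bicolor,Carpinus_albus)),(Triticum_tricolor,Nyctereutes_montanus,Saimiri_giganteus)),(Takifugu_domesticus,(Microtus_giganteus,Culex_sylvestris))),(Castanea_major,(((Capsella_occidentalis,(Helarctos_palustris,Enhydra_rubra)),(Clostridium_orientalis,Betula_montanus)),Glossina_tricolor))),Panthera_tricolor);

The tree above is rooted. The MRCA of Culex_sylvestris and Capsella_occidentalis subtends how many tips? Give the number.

18

The MRCA of Culex_sylvestris and Capsella_occidentalis is the node subtending ((((((Avena_montanus,Macaca_fluviatilis),Zea_borealis),(Cavia_bicolor,Carpinus_albus)),(Triticum_tricolor,Nyctereutes_montanus,Saimiri_giganteus)),(Takifugu_domesticus,(Microtus_giganteus,Culex_sylvestris))),(Castanea_major,(((Capsella_occidentalis,(Helarctos_palustris,Enhydra_rubra)),(Clostridium_orientalis,Betula_montanus)),Glossina_tricolor))).
That clade contains 18 terminal taxa: Avena_montanus, Betula_montanus, Capsella_occidentalis, Carpinus_albus, Castanea_major, Cavia_bicolor, Clostridium_orientalis, Culex_sylvestris, Enhydra_rubra, Glossina_tricolor, Helarctos_palustris, Macaca_fluviatilis, Microtus_giganteus, Nyctereutes_montanus, Saimiri_giganteus, Takifugu_domesticus, Triticum_tricolor, Zea_borealis.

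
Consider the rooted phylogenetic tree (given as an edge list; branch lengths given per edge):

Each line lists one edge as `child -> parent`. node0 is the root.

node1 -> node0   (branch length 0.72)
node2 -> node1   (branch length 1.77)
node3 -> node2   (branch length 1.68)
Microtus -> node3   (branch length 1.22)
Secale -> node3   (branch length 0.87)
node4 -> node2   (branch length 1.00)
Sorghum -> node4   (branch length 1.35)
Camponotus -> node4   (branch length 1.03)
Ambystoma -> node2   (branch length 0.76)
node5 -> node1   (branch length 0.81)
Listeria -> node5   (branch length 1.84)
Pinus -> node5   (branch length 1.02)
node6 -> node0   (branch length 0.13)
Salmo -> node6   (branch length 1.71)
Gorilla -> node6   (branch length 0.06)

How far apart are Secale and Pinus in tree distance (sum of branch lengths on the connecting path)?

The path runs Secale → … → MRCA → … → Pinus; the MRCA is the node subtending (((Microtus,Secale),(Sorghum,Camponotus),Ambystoma),(Listeria,Pinus)).
Branch lengths along that path: 0.87 + 1.68 + 1.77 + 0.81 + 1.02 = 6.15.

6.15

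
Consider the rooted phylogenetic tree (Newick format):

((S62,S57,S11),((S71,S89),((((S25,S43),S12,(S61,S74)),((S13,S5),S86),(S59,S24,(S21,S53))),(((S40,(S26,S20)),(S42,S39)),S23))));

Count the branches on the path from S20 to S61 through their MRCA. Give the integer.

The MRCA of S20 and S61 is the node subtending ((((S25,S43),S12,(S61,S74)),((S13,S5),S86),(S59,S24,(S21,S53))),(((S40,(S26,S20)),(S42,S39)),S23)).
From S20 up to that node: 5 branches. From S61 up to the same node: 4 branches. Total: 5 + 4 = 9.

9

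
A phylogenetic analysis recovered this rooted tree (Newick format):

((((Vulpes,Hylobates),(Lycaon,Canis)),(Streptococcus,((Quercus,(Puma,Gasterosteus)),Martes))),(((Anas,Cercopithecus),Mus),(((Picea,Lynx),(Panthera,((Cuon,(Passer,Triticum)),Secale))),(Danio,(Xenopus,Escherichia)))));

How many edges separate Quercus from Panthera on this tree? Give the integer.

The MRCA of Quercus and Panthera is the root of the tree.
From Quercus up to that node: 5 branches. From Panthera up to the same node: 5 branches. Total: 5 + 5 = 10.

10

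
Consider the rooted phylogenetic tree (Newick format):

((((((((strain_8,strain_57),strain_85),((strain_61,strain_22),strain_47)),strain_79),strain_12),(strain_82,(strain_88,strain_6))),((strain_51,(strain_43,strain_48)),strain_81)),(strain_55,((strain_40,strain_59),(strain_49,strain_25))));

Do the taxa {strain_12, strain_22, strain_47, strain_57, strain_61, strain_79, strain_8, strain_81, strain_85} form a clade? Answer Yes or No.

The MRCA of the listed taxa subtends (((((((strain_8,strain_57),strain_85),((strain_61,strain_22),strain_47)),strain_79),strain_12),(strain_82,(strain_88,strain_6))),((strain_51,(strain_43,strain_48)),strain_81)).
That clade also contains strain_43, strain_48, strain_51, strain_6, strain_82, strain_88, which are not in the proposed group, so the group is not monophyletic.

No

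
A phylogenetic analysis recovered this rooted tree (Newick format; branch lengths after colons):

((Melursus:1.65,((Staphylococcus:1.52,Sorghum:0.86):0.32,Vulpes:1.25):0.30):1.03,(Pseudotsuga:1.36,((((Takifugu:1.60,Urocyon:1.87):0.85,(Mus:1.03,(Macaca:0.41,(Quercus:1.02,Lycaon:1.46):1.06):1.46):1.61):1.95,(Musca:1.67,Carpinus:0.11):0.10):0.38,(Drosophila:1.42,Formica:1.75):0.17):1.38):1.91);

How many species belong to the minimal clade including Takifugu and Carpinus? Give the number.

The MRCA of Takifugu and Carpinus is the node subtending (((Takifugu,Urocyon),(Mus,(Macaca,(Quercus,Lycaon)))),(Musca,Carpinus)).
That clade contains 8 terminal taxa: Carpinus, Lycaon, Macaca, Mus, Musca, Quercus, Takifugu, Urocyon.

8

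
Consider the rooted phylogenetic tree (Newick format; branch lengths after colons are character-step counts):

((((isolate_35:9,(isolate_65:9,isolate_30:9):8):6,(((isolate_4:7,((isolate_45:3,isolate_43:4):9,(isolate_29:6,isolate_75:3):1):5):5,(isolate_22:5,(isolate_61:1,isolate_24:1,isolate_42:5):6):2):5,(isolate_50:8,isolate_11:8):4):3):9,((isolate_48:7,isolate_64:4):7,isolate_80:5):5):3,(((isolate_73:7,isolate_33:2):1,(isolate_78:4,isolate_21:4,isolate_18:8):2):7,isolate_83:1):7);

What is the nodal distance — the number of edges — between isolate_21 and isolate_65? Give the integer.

The MRCA of isolate_21 and isolate_65 is the root of the tree.
From isolate_21 up to that node: 4 branches. From isolate_65 up to the same node: 5 branches. Total: 4 + 5 = 9.

9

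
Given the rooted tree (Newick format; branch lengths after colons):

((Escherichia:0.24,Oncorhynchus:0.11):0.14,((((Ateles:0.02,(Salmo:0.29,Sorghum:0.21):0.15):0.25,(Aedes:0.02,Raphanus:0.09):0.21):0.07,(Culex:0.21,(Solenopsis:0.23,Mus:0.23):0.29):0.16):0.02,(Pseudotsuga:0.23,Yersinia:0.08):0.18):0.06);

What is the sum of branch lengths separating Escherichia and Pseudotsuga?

0.85

The path runs Escherichia → … → MRCA → … → Pseudotsuga; the MRCA is the root of the tree.
Branch lengths along that path: 0.24 + 0.14 + 0.06 + 0.18 + 0.23 = 0.85.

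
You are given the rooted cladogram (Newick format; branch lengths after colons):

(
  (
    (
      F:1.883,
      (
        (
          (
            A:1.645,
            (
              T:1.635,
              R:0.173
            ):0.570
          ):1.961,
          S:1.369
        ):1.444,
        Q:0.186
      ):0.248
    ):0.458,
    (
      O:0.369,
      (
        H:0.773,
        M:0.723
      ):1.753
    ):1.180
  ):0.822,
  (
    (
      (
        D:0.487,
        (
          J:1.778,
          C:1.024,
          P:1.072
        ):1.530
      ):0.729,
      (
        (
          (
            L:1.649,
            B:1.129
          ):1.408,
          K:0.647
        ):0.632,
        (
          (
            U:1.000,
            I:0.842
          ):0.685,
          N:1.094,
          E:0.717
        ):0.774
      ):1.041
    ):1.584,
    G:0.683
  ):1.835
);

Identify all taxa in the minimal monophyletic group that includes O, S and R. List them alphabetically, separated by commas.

A, F, H, M, O, Q, R, S, T

Tracing O: it sits inside (O,(H,M)).
Tracing S: it sits inside ((A,(T,R)),S).
Tracing R: it sits inside (T,R).
The smallest clade enclosing all 3 is ((F,(((A,(T,R)),S),Q)),(O,(H,M))); the answer is its 9 terminal taxa in alphabetical order.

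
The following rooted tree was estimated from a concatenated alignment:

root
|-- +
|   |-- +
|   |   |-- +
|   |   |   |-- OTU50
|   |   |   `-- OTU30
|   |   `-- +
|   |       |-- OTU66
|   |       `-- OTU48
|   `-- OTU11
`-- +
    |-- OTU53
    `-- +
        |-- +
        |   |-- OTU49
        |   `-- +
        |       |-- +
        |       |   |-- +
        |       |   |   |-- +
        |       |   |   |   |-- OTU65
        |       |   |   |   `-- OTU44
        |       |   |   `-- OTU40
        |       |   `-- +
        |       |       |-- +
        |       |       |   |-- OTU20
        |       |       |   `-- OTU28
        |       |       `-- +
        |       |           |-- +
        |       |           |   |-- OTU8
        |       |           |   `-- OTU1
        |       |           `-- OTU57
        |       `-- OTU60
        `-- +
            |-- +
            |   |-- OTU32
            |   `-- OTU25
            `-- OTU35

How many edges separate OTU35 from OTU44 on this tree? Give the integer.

The MRCA of OTU35 and OTU44 is the node subtending ((OTU49,((((OTU65,OTU44),OTU40),((OTU20,OTU28),((OTU8,OTU1),OTU57))),OTU60)),((OTU32,OTU25),OTU35)).
From OTU35 up to that node: 2 branches. From OTU44 up to the same node: 6 branches. Total: 2 + 6 = 8.

8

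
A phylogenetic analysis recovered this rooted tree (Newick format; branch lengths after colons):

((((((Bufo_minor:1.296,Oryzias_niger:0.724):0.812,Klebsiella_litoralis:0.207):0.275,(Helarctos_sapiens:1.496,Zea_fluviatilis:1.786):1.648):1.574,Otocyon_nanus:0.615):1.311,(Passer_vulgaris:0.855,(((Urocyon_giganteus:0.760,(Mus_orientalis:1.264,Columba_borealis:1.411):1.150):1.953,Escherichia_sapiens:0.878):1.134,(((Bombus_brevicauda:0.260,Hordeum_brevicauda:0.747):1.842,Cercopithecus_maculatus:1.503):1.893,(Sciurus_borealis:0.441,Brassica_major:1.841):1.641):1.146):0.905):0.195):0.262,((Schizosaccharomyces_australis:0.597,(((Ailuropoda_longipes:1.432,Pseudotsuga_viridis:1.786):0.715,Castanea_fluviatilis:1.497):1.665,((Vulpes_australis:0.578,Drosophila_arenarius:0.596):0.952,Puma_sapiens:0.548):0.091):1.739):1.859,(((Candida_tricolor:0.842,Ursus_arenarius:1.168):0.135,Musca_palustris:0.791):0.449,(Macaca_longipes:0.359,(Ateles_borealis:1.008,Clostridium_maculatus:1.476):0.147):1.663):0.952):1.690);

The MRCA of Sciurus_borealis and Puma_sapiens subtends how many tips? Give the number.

29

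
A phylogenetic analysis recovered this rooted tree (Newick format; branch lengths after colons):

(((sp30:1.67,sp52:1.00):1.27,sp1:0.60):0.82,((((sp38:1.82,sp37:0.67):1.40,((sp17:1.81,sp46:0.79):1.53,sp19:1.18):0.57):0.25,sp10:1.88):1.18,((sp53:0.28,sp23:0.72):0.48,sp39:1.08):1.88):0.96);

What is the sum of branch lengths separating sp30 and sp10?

The path runs sp30 → … → MRCA → … → sp10; the MRCA is the root of the tree.
Branch lengths along that path: 1.67 + 1.27 + 0.82 + 0.96 + 1.18 + 1.88 = 7.78.

7.78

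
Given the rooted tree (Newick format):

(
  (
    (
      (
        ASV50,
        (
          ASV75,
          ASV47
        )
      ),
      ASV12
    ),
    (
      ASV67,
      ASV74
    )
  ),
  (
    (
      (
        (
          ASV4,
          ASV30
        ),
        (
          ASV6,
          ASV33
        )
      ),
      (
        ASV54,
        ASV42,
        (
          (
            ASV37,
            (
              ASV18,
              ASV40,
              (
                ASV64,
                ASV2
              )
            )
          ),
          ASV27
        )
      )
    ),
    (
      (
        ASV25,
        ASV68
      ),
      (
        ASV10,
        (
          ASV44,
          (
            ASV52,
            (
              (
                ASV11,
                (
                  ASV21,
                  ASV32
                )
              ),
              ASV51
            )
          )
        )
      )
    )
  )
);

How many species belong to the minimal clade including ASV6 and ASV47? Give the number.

27

The MRCA of ASV6 and ASV47 is the root, so the clade is the entire tree.
That clade contains 27 terminal taxa: ASV10, ASV11, ASV12, ASV18, ASV2, ASV21, ASV25, ASV27, ASV30, ASV32, ASV33, ASV37, ASV4, ASV40, ASV42, ASV44, ASV47, ASV50, ASV51, ASV52, ASV54, ASV6, ASV64, ASV67, ASV68, ASV74, ASV75.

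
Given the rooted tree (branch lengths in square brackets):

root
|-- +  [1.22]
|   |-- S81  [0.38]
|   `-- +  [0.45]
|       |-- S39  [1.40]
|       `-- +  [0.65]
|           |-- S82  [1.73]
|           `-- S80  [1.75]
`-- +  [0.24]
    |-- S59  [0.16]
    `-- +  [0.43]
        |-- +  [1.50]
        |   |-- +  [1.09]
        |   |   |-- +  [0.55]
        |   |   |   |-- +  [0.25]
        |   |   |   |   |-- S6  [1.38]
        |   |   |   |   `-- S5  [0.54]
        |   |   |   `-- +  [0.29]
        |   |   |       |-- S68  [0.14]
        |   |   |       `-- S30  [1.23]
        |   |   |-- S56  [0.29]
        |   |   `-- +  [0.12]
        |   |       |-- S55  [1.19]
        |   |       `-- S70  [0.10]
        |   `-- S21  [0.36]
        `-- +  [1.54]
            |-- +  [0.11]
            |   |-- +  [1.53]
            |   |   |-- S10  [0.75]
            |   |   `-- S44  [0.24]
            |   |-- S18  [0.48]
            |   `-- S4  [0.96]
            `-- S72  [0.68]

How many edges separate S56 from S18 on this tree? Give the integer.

6

The MRCA of S56 and S18 is the node subtending (((((S6,S5),(S68,S30)),S56,(S55,S70)),S21),(((S10,S44),S18,S4),S72)).
From S56 up to that node: 3 branches. From S18 up to the same node: 3 branches. Total: 3 + 3 = 6.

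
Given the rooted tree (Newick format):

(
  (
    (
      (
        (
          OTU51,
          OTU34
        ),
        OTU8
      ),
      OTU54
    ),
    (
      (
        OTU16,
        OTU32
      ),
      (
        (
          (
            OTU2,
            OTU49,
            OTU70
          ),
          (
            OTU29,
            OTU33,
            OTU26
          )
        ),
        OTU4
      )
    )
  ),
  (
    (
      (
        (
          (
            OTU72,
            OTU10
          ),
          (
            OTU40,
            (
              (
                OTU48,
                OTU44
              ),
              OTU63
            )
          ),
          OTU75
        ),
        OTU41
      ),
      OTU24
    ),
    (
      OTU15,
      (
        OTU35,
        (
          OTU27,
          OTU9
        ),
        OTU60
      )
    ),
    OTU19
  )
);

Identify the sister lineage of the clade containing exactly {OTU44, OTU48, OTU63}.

The clade containing exactly {OTU44, OTU48, OTU63} attaches to the tree at the node subtending (OTU40,((OTU48,OTU44),OTU63)).
The other lineage descending from that same node — the sister group — is the single tip OTU40.

OTU40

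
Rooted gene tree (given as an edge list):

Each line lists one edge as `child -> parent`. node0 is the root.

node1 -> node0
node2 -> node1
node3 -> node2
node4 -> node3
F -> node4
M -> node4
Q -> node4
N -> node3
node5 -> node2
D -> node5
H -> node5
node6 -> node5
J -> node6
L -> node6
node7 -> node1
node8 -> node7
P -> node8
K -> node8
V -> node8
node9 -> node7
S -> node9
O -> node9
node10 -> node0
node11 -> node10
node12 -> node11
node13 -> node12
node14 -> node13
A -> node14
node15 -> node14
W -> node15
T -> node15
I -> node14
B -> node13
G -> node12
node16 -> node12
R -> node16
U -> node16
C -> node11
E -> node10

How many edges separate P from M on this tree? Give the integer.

7

The MRCA of P and M is the node subtending ((((F,M,Q),N),(D,H,(J,L))),((P,K,V),(S,O))).
From P up to that node: 3 branches. From M up to the same node: 4 branches. Total: 3 + 4 = 7.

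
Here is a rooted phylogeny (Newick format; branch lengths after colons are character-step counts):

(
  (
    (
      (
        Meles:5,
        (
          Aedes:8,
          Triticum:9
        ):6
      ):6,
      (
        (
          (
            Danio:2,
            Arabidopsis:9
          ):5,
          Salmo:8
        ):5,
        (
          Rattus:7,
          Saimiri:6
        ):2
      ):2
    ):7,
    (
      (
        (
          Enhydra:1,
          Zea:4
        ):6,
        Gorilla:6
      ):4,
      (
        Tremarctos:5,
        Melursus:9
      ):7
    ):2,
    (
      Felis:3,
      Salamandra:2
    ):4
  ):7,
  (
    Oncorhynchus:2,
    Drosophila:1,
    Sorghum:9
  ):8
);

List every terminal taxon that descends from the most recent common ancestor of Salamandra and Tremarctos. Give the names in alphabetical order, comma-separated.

Tracing Salamandra: it sits inside (Felis,Salamandra).
Tracing Tremarctos: it sits inside (Tremarctos,Melursus).
The smallest clade enclosing both is (((Meles,(Aedes,Triticum)),(((Danio,Arabidopsis),Salmo),(Rattus,Saimiri))),(((Enhydra,Zea),Gorilla),(Tremarctos,Melursus)),(Felis,Salamandra)); the answer is its 15 terminal taxa in alphabetical order.

Aedes, Arabidopsis, Danio, Enhydra, Felis, Gorilla, Meles, Melursus, Rattus, Saimiri, Salamandra, Salmo, Tremarctos, Triticum, Zea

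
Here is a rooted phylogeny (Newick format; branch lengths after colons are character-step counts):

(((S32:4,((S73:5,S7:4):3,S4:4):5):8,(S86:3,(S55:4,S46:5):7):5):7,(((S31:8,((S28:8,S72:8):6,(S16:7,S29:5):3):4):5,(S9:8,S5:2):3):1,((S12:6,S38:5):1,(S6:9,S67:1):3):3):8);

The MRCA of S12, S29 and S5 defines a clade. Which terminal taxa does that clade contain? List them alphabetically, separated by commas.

Tracing S12: it sits inside (S12,S38).
Tracing S29: it sits inside (S16,S29).
Tracing S5: it sits inside (S9,S5).
The smallest clade enclosing all 3 is (((S31,((S28,S72),(S16,S29))),(S9,S5)),((S12,S38),(S6,S67))); the answer is its 11 terminal taxa in alphabetical order.

S12, S16, S28, S29, S31, S38, S5, S6, S67, S72, S9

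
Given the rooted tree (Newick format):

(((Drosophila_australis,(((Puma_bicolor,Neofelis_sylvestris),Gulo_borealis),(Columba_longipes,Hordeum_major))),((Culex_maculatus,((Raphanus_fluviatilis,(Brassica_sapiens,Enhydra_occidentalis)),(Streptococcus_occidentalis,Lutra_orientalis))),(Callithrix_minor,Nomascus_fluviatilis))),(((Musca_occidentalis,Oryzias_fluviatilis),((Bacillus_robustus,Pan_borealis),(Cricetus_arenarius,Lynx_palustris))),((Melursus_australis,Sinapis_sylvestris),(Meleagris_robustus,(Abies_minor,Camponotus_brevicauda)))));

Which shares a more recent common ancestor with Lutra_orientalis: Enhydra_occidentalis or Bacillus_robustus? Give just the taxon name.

The MRCA of Lutra_orientalis and Enhydra_occidentalis subtends ((Raphanus_fluviatilis,(Brassica_sapiens,Enhydra_occidentalis)),(Streptococcus_occidentalis,Lutra_orientalis)) (5 taxa).
The MRCA of Lutra_orientalis and Bacillus_robustus is the root, subtending the entire tree (25 taxa).
The first is nested inside the second, so Lutra_orientalis shares a more recent common ancestor with Enhydra_occidentalis.

Enhydra_occidentalis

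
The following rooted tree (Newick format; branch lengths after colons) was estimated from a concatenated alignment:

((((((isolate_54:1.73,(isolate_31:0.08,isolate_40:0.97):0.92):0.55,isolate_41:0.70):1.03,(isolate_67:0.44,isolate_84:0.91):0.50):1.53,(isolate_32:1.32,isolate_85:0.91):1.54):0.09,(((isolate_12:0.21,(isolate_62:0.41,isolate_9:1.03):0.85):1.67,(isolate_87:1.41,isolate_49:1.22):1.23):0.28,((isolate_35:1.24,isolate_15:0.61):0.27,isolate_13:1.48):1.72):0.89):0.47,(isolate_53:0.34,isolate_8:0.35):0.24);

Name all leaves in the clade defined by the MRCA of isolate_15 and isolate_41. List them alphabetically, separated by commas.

Tracing isolate_15: it sits inside (isolate_35,isolate_15).
Tracing isolate_41: it sits inside ((isolate_54,(isolate_31,isolate_40)),isolate_41).
The smallest clade enclosing both is (((((isolate_54,(isolate_31,isolate_40)),isolate_41),(isolate_67,isolate_84)),(isolate_32,isolate_85)),(((isolate_12,(isolate_62,isolate_9)),(isolate_87,isolate_49)),((isolate_35,isolate_15),isolate_13))); the answer is its 16 terminal taxa in alphabetical order.

isolate_12, isolate_13, isolate_15, isolate_31, isolate_32, isolate_35, isolate_40, isolate_41, isolate_49, isolate_54, isolate_62, isolate_67, isolate_84, isolate_85, isolate_87, isolate_9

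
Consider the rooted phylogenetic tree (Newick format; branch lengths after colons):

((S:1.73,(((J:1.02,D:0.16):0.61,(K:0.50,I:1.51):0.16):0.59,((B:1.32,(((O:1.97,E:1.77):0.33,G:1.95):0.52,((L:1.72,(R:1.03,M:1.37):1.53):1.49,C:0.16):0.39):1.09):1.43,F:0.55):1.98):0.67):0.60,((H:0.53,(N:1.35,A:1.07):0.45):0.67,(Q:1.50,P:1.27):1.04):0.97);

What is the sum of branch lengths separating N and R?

13.65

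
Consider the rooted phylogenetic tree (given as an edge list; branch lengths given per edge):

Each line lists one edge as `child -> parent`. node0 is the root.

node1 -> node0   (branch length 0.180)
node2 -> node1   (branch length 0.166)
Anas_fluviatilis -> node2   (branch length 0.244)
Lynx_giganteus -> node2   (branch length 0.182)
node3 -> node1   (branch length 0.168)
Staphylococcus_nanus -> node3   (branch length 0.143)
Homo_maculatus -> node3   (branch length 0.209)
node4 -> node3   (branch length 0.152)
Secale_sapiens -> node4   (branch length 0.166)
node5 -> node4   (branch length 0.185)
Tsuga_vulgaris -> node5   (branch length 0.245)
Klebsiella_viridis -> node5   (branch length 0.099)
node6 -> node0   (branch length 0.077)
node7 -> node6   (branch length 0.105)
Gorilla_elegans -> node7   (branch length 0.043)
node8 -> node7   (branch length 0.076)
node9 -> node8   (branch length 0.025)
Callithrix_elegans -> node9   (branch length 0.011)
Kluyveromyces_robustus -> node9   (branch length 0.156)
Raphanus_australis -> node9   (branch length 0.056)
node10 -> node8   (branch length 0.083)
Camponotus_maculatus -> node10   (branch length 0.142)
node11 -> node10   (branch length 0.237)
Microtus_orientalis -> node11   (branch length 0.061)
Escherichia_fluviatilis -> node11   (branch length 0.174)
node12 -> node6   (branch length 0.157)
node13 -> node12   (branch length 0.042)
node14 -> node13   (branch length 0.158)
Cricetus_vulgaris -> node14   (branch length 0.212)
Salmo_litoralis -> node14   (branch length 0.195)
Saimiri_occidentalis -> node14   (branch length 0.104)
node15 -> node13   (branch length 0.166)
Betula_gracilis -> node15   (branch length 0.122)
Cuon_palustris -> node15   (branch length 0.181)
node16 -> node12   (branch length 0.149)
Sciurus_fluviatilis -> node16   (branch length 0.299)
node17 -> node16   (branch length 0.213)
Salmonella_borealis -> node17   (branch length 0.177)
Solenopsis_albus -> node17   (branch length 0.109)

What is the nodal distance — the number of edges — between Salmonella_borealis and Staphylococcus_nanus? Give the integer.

8

The MRCA of Salmonella_borealis and Staphylococcus_nanus is the root of the tree.
From Salmonella_borealis up to that node: 5 branches. From Staphylococcus_nanus up to the same node: 3 branches. Total: 5 + 3 = 8.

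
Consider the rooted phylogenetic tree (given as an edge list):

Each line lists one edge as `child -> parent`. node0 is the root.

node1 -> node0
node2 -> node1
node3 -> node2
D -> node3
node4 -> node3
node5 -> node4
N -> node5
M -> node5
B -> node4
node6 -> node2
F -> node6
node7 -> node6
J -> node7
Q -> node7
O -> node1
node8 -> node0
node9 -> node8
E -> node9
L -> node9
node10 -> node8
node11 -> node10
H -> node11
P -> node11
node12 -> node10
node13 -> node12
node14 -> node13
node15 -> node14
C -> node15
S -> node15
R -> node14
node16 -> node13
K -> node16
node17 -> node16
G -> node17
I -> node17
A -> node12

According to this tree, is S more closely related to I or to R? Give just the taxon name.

The MRCA of S and R subtends ((C,S),R) (3 taxa).
The MRCA of S and I subtends (((C,S),R),(K,(G,I))) (6 taxa).
The first is nested inside the second, so S shares a more recent common ancestor with R.

R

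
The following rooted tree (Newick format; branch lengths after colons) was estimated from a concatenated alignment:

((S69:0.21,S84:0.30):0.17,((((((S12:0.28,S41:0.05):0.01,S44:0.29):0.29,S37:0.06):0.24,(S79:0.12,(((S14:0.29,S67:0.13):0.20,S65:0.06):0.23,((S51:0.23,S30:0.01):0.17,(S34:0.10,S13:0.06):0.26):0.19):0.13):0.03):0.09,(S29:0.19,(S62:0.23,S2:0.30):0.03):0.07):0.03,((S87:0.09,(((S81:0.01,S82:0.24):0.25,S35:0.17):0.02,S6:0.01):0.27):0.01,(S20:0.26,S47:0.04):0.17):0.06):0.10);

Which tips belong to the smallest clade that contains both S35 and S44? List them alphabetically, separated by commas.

Tracing S35: it sits inside ((S81,S82),S35).
Tracing S44: it sits inside ((S12,S41),S44).
The smallest clade enclosing both is ((((((S12,S41),S44),S37),(S79,(((S14,S67),S65),((S51,S30),(S34,S13))))),(S29,(S62,S2))),((S87,(((S81,S82),S35),S6)),(S20,S47))); the answer is its 22 terminal taxa in alphabetical order.

S12, S13, S14, S2, S20, S29, S30, S34, S35, S37, S41, S44, S47, S51, S6, S62, S65, S67, S79, S81, S82, S87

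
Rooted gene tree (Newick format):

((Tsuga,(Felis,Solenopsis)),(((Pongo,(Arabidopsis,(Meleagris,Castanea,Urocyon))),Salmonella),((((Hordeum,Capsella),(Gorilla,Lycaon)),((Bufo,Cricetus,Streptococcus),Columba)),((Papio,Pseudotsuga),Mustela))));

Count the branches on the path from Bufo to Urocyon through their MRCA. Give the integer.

The MRCA of Bufo and Urocyon is the node subtending (((Pongo,(Arabidopsis,(Meleagris,Castanea,Urocyon))),Salmonella),((((Hordeum,Capsella),(Gorilla,Lycaon)),((Bufo,Cricetus,Streptococcus),Columba)),((Papio,Pseudotsuga),Mustela))).
From Bufo up to that node: 5 branches. From Urocyon up to the same node: 5 branches. Total: 5 + 5 = 10.

10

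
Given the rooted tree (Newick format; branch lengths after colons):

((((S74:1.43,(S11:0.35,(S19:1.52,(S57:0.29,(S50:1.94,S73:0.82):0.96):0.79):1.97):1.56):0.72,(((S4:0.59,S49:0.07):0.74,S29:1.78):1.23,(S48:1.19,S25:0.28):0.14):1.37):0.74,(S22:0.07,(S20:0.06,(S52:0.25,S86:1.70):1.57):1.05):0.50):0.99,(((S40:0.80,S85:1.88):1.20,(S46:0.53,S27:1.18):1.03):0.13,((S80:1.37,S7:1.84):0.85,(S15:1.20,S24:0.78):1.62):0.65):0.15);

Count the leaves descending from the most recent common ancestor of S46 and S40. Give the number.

The MRCA of S46 and S40 is the node subtending ((S40,S85),(S46,S27)).
That clade contains 4 terminal taxa: S27, S40, S46, S85.

4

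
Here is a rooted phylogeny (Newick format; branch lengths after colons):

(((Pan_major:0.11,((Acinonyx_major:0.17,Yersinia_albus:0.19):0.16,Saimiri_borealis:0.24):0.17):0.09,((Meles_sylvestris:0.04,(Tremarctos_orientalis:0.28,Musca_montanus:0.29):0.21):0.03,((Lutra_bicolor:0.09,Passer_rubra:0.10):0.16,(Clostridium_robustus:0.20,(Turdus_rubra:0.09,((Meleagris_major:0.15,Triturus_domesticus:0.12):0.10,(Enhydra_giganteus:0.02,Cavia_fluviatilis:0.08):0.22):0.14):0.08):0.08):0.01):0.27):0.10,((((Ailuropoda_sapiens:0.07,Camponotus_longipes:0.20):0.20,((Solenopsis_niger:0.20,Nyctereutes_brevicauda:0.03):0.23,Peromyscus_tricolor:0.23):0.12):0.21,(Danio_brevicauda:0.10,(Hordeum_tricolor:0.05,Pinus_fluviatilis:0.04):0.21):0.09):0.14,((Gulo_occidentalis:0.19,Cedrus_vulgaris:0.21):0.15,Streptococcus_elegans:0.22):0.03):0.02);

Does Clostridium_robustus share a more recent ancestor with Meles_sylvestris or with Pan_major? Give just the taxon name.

Meles_sylvestris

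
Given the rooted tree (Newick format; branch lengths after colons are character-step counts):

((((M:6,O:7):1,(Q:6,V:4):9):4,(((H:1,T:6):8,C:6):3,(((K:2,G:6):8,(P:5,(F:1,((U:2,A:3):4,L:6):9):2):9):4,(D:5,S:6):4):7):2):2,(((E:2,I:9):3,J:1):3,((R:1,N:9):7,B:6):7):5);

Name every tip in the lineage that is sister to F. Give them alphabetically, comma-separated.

A, L, U

F attaches to the tree at the node subtending (F,((U,A),L)).
The other lineage descending from that same node — the sister group — is ((U,A),L); its 3 tips in alphabetical order are the answer.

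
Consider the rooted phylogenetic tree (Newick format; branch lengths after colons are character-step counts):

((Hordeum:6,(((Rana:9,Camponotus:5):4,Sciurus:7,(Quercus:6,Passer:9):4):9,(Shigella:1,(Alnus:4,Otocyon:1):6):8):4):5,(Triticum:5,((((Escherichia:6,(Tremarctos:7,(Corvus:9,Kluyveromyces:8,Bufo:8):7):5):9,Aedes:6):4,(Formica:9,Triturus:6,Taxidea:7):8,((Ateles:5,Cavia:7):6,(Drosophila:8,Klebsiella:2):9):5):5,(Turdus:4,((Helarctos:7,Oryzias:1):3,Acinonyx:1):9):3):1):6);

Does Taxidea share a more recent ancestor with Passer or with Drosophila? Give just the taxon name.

Drosophila

The MRCA of Taxidea and Drosophila subtends (((Escherichia,(Tremarctos,(Corvus,Kluyveromyces,Bufo))),Aedes),(Formica,Triturus,Taxidea),((Ateles,Cavia),(Drosophila,Klebsiella))) (13 taxa).
The MRCA of Taxidea and Passer is the root, subtending the entire tree (27 taxa).
The first is nested inside the second, so Taxidea shares a more recent common ancestor with Drosophila.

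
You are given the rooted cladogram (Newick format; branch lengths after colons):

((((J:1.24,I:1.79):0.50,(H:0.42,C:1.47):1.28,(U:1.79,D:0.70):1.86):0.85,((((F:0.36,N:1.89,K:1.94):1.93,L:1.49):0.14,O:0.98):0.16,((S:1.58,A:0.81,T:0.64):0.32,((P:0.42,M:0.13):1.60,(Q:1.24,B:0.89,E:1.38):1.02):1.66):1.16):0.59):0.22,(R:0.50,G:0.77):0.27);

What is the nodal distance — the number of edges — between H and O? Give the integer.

The MRCA of H and O is the node subtending (((J,I),(H,C),(U,D)),((((F,N,K),L),O),((S,A,T),((P,M),(Q,B,E))))).
From H up to that node: 3 branches. From O up to the same node: 3 branches. Total: 3 + 3 = 6.

6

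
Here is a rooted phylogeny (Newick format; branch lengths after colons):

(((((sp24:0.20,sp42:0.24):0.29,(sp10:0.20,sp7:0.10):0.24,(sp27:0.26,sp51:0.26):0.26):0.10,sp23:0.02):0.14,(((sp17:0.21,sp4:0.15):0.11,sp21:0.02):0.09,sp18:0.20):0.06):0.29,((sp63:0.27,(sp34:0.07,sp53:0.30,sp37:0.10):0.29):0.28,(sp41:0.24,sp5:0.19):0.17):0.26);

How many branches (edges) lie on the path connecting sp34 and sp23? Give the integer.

The MRCA of sp34 and sp23 is the root of the tree.
From sp34 up to that node: 4 branches. From sp23 up to the same node: 3 branches. Total: 4 + 3 = 7.

7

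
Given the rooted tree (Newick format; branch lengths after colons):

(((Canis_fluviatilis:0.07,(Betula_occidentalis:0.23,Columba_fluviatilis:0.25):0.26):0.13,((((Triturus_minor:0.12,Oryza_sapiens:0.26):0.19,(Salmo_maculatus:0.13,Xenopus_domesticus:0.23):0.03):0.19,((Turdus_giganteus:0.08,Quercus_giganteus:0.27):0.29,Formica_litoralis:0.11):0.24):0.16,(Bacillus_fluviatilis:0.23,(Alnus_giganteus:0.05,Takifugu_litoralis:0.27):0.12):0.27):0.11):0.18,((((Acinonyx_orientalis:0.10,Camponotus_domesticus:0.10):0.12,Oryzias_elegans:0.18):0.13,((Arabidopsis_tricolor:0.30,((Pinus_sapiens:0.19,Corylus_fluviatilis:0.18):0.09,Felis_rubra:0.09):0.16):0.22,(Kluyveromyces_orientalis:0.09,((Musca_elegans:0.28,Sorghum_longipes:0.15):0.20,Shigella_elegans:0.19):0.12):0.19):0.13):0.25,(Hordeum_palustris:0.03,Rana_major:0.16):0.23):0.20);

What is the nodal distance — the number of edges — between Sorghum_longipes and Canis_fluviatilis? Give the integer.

The MRCA of Sorghum_longipes and Canis_fluviatilis is the root of the tree.
From Sorghum_longipes up to that node: 7 branches. From Canis_fluviatilis up to the same node: 3 branches. Total: 7 + 3 = 10.

10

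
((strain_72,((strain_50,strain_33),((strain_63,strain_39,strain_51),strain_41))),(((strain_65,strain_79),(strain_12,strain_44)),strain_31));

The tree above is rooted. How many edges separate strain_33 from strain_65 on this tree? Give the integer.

8

The MRCA of strain_33 and strain_65 is the root of the tree.
From strain_33 up to that node: 4 branches. From strain_65 up to the same node: 4 branches. Total: 4 + 4 = 8.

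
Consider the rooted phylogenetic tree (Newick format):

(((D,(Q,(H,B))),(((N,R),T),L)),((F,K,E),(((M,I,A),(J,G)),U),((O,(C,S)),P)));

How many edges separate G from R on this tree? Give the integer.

10

The MRCA of G and R is the root of the tree.
From G up to that node: 5 branches. From R up to the same node: 5 branches. Total: 5 + 5 = 10.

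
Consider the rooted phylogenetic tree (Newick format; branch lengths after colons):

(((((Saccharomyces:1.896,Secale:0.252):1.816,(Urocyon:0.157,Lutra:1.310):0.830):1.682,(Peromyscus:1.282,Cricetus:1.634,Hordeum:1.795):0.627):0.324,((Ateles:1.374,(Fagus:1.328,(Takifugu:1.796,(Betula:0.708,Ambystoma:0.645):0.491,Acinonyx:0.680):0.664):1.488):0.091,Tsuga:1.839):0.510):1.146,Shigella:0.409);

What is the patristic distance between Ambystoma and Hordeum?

6.635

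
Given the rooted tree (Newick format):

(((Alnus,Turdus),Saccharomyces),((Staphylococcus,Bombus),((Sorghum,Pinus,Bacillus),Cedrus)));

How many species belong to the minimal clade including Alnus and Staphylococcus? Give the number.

The MRCA of Alnus and Staphylococcus is the root, so the clade is the entire tree.
That clade contains 9 terminal taxa: Alnus, Bacillus, Bombus, Cedrus, Pinus, Saccharomyces, Sorghum, Staphylococcus, Turdus.

9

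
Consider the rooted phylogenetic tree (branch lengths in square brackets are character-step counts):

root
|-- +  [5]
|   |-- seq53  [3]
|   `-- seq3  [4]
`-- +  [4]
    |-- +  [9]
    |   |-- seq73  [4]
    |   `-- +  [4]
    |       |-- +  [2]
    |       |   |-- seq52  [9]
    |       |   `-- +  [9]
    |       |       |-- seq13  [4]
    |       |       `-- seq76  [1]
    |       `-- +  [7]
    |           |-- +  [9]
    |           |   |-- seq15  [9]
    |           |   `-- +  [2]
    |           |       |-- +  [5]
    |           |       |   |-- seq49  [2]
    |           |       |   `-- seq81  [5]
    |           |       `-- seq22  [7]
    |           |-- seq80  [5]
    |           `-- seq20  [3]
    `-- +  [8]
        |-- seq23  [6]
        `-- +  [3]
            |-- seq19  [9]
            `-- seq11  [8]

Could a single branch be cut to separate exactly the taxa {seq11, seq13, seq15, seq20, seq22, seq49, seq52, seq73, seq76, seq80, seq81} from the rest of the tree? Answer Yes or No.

The MRCA of the listed taxa subtends ((seq73,((seq52,(seq13,seq76)),((seq15,((seq49,seq81),seq22)),seq80,seq20))),(seq23,(seq19,seq11))).
That clade also contains seq19, seq23, which are not in the proposed group, so the group is not monophyletic.

No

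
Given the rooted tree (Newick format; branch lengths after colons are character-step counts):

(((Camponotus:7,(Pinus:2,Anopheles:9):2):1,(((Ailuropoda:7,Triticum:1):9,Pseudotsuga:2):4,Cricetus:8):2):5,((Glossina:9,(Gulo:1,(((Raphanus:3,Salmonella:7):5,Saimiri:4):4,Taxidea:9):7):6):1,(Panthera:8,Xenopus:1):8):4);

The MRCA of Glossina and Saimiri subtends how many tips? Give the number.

6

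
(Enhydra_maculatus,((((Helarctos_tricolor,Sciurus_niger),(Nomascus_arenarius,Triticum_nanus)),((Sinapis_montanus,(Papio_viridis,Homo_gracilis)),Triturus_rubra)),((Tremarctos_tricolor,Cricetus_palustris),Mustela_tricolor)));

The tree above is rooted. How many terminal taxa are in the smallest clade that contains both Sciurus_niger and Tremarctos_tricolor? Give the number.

11

The MRCA of Sciurus_niger and Tremarctos_tricolor is the node subtending ((((Helarctos_tricolor,Sciurus_niger),(Nomascus_arenarius,Triticum_nanus)),((Sinapis_montanus,(Papio_viridis,Homo_gracilis)),Triturus_rubra)),((Tremarctos_tricolor,Cricetus_palustris),Mustela_tricolor)).
That clade contains 11 terminal taxa: Cricetus_palustris, Helarctos_tricolor, Homo_gracilis, Mustela_tricolor, Nomascus_arenarius, Papio_viridis, Sciurus_niger, Sinapis_montanus, Tremarctos_tricolor, Triticum_nanus, Triturus_rubra.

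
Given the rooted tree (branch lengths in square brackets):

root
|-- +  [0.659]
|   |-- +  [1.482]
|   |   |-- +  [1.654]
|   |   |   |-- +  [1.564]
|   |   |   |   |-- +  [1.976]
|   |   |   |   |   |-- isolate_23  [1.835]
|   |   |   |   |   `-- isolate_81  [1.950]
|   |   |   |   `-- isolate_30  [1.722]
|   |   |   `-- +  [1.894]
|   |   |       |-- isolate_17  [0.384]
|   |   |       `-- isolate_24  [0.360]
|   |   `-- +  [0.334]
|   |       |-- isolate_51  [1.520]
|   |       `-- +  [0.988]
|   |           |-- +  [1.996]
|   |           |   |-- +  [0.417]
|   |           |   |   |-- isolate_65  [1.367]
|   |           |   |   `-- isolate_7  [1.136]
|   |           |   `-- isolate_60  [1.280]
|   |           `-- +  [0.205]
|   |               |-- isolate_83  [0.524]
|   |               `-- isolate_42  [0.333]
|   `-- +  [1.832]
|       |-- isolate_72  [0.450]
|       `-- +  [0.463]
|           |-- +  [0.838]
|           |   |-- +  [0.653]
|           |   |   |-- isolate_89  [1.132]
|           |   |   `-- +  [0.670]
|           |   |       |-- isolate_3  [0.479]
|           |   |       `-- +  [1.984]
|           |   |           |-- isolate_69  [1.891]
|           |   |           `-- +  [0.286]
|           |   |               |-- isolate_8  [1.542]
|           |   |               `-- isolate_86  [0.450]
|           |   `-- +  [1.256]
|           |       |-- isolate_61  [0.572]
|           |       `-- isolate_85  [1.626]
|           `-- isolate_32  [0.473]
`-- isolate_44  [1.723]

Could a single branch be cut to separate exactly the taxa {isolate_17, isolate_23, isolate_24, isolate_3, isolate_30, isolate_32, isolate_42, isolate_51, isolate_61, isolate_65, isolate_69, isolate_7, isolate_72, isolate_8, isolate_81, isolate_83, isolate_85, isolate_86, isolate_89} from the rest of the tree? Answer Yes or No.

The MRCA of the listed taxa subtends (((((isolate_23,isolate_81),isolate_30),(isolate_17,isolate_24)),(isolate_51,(((isolate_65,isolate_7),isolate_60),(isolate_83,isolate_42)))),(isolate_72,(((isolate_89,(isolate_3,(isolate_69,(isolate_8,isolate_86)))),(isolate_61,isolate_85)),isolate_32))).
That clade also contains isolate_60, which is not in the proposed group, so the group is not monophyletic.

No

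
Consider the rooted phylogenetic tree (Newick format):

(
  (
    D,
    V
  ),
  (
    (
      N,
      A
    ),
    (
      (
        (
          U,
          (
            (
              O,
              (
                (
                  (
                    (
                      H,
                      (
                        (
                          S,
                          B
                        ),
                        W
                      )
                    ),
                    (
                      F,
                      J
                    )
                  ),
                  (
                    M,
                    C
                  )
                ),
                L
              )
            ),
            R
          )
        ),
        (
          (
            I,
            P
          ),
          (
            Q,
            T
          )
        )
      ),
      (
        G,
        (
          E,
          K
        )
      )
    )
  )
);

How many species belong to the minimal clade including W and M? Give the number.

The MRCA of W and M is the node subtending (((H,((S,B),W)),(F,J)),(M,C)).
That clade contains 8 terminal taxa: B, C, F, H, J, M, S, W.

8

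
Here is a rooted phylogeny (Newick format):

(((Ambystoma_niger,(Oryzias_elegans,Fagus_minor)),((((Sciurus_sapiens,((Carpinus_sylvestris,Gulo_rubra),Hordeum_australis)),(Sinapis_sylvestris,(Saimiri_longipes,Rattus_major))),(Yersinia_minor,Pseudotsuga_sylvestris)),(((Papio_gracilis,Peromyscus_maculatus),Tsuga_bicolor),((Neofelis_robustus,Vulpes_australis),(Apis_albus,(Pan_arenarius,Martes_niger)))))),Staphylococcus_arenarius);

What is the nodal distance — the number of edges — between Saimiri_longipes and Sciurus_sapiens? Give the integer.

The MRCA of Saimiri_longipes and Sciurus_sapiens is the node subtending ((Sciurus_sapiens,((Carpinus_sylvestris,Gulo_rubra),Hordeum_australis)),(Sinapis_sylvestris,(Saimiri_longipes,Rattus_major))).
From Saimiri_longipes up to that node: 3 branches. From Sciurus_sapiens up to the same node: 2 branches. Total: 3 + 2 = 5.

5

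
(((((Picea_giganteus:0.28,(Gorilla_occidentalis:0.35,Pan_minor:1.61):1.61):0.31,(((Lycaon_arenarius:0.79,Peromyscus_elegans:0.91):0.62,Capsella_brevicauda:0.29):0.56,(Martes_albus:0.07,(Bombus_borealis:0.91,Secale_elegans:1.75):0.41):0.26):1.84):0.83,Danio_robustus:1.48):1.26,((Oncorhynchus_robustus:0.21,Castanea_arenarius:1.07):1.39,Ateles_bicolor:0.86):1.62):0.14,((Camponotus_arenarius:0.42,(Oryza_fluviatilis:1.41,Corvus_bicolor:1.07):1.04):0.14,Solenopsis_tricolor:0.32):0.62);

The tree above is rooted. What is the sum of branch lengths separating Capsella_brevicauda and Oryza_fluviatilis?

The path runs Capsella_brevicauda → … → MRCA → … → Oryza_fluviatilis; the MRCA is the root of the tree.
Branch lengths along that path: 0.29 + 0.56 + 1.84 + 0.83 + 1.26 + 0.14 + 0.62 + 0.14 + 1.04 + 1.41 = 8.13.

8.13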